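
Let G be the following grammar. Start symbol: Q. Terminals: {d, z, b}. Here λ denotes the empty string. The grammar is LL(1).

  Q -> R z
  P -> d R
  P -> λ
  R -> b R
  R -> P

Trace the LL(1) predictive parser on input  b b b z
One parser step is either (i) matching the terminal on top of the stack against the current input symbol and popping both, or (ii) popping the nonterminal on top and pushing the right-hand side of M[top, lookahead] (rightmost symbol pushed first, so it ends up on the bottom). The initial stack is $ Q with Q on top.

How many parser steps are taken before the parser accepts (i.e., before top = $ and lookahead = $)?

10

      Stack    Input      Action
   1  $ Q      b b b z $  expand Q -> R z
   2  $ z R    b b b z $  expand R -> b R
   3  $ z R b  b b b z $  match b
   4  $ z R    b b z $    expand R -> b R
   5  $ z R b  b b z $    match b
   6  $ z R    b z $      expand R -> b R
   7  $ z R b  b z $      match b
   8  $ z R    z $        expand R -> P
   9  $ z P    z $        expand P -> λ
  10  $ z      z $        match z
Accept reached after 10 steps.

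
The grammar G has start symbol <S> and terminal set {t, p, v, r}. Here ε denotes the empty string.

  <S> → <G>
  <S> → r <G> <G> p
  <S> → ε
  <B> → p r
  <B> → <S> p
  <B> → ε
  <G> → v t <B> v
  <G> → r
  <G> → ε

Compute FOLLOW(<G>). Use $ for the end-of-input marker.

{$, p, r, v}

FIRST(<G>): from <G>→v t <B> v we get {v}; from <G>→r we get {r}; from <G>→ε we get {ε}. So FIRST(<G>) = {ε, r, v}.
FIRST(<S>): from <S>→<G> we get {ε, r, v}; from <S>→r <G> <G> p we get {r}; from <S>→ε we get {ε}. So FIRST(<S>) = {ε, r, v}.
FIRST(<B>): from <B>→p r we get {p}; from <B>→<S> p we get {p, r, v}; from <B>→ε we get {ε}. So FIRST(<B>) = {ε, p, r, v}.
FOLLOW(<S>) includes $ since <S> is the start symbol.
FOLLOW(<S>): in <B>→<S> p, <S> is followed by p with FIRST {p}. Thus FOLLOW(<S>) = {$, p}.
FOLLOW(<B>): in <G>→v t <B> v, <B> is followed by v with FIRST {v}. Thus FOLLOW(<B>) = {v}.
FOLLOW(<G>): in <S>→<G>, the suffix after <G> is empty, so FOLLOW(<G>) ⊇ FOLLOW(<S>) = {$, p}; in <S>→r <G> <G> p (occurrence 1), <G> is followed by <G> p with FIRST {p, r, v}; in <S>→r <G> <G> p (occurrence 2), <G> is followed by p with FIRST {p}. Thus FOLLOW(<G>) = {$, p, r, v}.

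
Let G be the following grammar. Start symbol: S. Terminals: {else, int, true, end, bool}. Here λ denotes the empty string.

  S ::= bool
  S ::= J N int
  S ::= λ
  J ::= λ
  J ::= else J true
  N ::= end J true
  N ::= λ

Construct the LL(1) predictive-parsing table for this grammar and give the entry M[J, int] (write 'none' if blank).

J ::= λ

FIRST(J): from J::=λ we get {λ}; from J::=else J true we get {else}. So FIRST(J) = {λ, else}.
FIRST(N): from N::=end J true we get {end}; from N::=λ we get {λ}. So FIRST(N) = {λ, end}.
FIRST(S): from S::=bool we get {bool}; from S::=J N int we get {else, end, int}; from S::=λ we get {λ}. So FIRST(S) = {λ, bool, else, end, int}.
FOLLOW(S) includes $ since S is the start symbol.
FOLLOW(J): in S::=J N int, J is followed by N int with FIRST {end, int}; in J::=else J true, J is followed by true with FIRST {true}; in N::=end J true, J is followed by true with FIRST {true}. Thus FOLLOW(J) = {end, int, true}.
For J ::= λ: FIRST(λ) = {λ}, so it goes in M[J, t] for t ∈ {}; since λ ∈ FIRST, also for every t ∈ FOLLOW(J) = {end, int, true}.
For J ::= else J true: FIRST(else J true) = {else}, so it goes in M[J, t] for t ∈ {else}.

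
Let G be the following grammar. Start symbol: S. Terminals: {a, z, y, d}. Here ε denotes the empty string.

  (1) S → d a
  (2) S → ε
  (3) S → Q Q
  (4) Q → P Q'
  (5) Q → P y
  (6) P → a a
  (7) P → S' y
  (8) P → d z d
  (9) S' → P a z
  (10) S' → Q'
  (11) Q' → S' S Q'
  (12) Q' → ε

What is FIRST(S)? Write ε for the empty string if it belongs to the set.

FIRST(S): from S→d a we get {d}; from S→ε we get {ε}; from S→Q Q we get {a, d, y}. So FIRST(S) = {ε, a, d, y}.
FIRST(Q): from Q→P Q' we get {a, d, y}; from Q→P y we get {a, d, y}. So FIRST(Q) = {a, d, y}.
FIRST(P): from P→a a we get {a}; from P→S' y we get {a, d, y}; from P→d z d we get {d}. So FIRST(P) = {a, d, y}.
FIRST(S'): from S'→P a z we get {a, d, y}; from S'→Q' we get {ε, a, d, y}. So FIRST(S') = {ε, a, d, y}.
FIRST(Q'): from Q'→S' S Q' we get {ε, a, d, y}; from Q'→ε we get {ε}. So FIRST(Q') = {ε, a, d, y}.

{ε, a, d, y}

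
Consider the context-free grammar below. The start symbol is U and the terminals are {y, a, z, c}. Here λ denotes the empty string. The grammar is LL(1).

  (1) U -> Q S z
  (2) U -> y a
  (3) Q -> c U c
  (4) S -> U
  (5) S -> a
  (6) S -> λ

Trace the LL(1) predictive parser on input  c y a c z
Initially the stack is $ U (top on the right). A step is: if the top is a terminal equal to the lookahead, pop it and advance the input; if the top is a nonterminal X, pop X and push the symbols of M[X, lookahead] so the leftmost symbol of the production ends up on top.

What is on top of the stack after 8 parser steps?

z

step 1: stack=$ U  input=c y a c z $  — expand U -> Q S z
step 2: stack=$ z S Q  input=c y a c z $  — expand Q -> c U c
step 3: stack=$ z S c U c  input=c y a c z $  — match c
step 4: stack=$ z S c U  input=y a c z $  — expand U -> y a
step 5: stack=$ z S c a y  input=y a c z $  — match y
step 6: stack=$ z S c a  input=a c z $  — match a
step 7: stack=$ z S c  input=c z $  — match c
step 8: stack=$ z S  input=z $  — expand S -> λ
Stack after step 8: $ z (top = z).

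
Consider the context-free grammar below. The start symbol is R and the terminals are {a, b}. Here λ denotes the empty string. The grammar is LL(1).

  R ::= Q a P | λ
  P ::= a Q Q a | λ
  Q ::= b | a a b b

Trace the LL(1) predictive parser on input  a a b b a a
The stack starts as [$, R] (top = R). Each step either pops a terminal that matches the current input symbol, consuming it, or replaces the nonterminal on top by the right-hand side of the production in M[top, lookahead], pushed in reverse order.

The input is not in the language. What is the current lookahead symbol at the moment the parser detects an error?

$

      Stack          Input          Action
   1  $ R            a a b b a a $  expand R ::= Q a P
   2  $ P a Q        a a b b a a $  expand Q ::= a a b b
   3  $ P a b b a a  a a b b a a $  match a
   4  $ P a b b a    a b b a a $    match a
   5  $ P a b b      b b a a $      match b
   6  $ P a b        b a a $        match b
   7  $ P a          a a $          match a
   8  $ P            a $            expand P ::= a Q Q a
   9  $ a Q Q a      a $            match a
  10  $ a Q Q        $              error: M[Q, $] is empty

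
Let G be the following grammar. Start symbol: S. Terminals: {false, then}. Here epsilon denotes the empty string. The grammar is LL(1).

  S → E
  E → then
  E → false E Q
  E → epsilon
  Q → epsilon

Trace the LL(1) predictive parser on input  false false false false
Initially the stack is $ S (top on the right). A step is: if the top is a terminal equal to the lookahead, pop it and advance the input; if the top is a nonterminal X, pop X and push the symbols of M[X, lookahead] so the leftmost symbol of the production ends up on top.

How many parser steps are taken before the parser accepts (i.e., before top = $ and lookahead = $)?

step 1: stack=$ S  input=false false false false $  — expand S → E
step 2: stack=$ E  input=false false false false $  — expand E → false E Q
step 3: stack=$ Q E false  input=false false false false $  — match false
step 4: stack=$ Q E  input=false false false $  — expand E → false E Q
step 5: stack=$ Q Q E false  input=false false false $  — match false
step 6: stack=$ Q Q E  input=false false $  — expand E → false E Q
step 7: stack=$ Q Q Q E false  input=false false $  — match false
step 8: stack=$ Q Q Q E  input=false $  — expand E → false E Q
step 9: stack=$ Q Q Q Q E false  input=false $  — match false
step 10: stack=$ Q Q Q Q E  input=$  — expand E → epsilon
step 11: stack=$ Q Q Q Q  input=$  — expand Q → epsilon
step 12: stack=$ Q Q Q  input=$  — expand Q → epsilon
step 13: stack=$ Q Q  input=$  — expand Q → epsilon
step 14: stack=$ Q  input=$  — expand Q → epsilon
Accept reached after 14 steps.

14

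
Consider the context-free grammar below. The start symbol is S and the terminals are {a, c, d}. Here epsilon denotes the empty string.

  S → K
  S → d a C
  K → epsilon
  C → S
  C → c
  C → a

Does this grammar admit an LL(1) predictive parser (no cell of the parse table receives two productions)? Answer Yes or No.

Yes

FIRST(S) = {epsilon, d}
FIRST(K) = {epsilon}
FIRST(C) = {epsilon, a, c, d}
FOLLOW(S) = {$}
FOLLOW(K) = {$}
FOLLOW(C) = {$}
Each cell of M receives at most one production.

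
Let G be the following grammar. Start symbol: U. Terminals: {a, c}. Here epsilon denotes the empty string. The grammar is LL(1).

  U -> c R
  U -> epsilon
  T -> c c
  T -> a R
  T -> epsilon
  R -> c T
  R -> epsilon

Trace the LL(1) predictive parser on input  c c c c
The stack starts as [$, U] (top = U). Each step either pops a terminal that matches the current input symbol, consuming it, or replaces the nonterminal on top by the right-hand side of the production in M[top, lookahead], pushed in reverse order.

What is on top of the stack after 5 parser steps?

     Stack  Input      Action
  1  $ U    c c c c $  expand U -> c R
  2  $ R c  c c c c $  match c
  3  $ R    c c c $    expand R -> c T
  4  $ T c  c c c $    match c
  5  $ T    c c $      expand T -> c c
Stack after step 5: $ c c (top = c).

c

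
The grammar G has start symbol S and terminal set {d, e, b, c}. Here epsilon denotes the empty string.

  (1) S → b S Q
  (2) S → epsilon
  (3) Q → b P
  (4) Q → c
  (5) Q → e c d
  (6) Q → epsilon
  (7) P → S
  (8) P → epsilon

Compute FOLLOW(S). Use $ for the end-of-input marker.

FIRST(S): from S→b S Q we get {b}; from S→epsilon we get {epsilon}. So FIRST(S) = {epsilon, b}.
FIRST(Q): from Q→b P we get {b}; from Q→c we get {c}; from Q→e c d we get {e}; from Q→epsilon we get {epsilon}. So FIRST(Q) = {epsilon, b, c, e}.
FIRST(P): from P→S we get {epsilon, b}; from P→epsilon we get {epsilon}. So FIRST(P) = {epsilon, b}.
FOLLOW(S) includes $ since S is the start symbol.
FOLLOW(S): in S→b S Q, S is followed by Q with FIRST {epsilon, b, c, e}; in S→b S Q, the suffix after S is nullable (adds nothing new); in P→S, the suffix after S is empty, so FOLLOW(S) ⊇ FOLLOW(P) = {$, b, c, e}. Thus FOLLOW(S) = {$, b, c, e}.
FOLLOW(Q): in S→b S Q, the suffix after Q is empty, so FOLLOW(Q) ⊇ FOLLOW(S) = {$, b, c, e}. Thus FOLLOW(Q) = {$, b, c, e}.
FOLLOW(P): in Q→b P, the suffix after P is empty, so FOLLOW(P) ⊇ FOLLOW(Q) = {$, b, c, e}. Thus FOLLOW(P) = {$, b, c, e}.

{$, b, c, e}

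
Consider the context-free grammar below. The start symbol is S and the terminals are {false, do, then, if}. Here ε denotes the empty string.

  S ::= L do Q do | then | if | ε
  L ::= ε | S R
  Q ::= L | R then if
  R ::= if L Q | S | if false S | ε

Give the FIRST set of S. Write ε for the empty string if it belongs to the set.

{ε, do, if, then}

FIRST(S) = {ε, do, if, then}  (via L do Q do)
FIRST(R) = {ε, do, if, then}  (via S)
FIRST(L) = {ε, do, if, then}  (via S R)
FIRST(Q) = {ε, do, if, then}  (via L, R then if)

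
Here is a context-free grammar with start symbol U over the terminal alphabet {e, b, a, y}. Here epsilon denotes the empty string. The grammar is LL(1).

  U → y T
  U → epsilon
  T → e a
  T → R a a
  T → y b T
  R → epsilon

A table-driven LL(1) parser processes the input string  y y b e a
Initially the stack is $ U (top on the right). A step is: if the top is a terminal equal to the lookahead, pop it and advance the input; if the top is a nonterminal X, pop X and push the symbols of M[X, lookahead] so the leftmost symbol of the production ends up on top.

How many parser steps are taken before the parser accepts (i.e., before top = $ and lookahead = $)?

8

     Stack    Input        Action
  1  $ U      y y b e a $  expand U → y T
  2  $ T y    y y b e a $  match y
  3  $ T      y b e a $    expand T → y b T
  4  $ T b y  y b e a $    match y
  5  $ T b    b e a $      match b
  6  $ T      e a $        expand T → e a
  7  $ a e    e a $        match e
  8  $ a      a $          match a
Accept reached after 8 steps.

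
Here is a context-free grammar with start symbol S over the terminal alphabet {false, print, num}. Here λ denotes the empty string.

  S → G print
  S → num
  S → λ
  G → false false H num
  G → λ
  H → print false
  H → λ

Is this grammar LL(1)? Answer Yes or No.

Yes

FIRST(S) = {λ, false, num, print}
FIRST(G) = {λ, false}
FIRST(H) = {λ, print}
FOLLOW(S) = {$}
FOLLOW(G) = {print}
FOLLOW(H) = {num}
Each cell of M receives at most one production.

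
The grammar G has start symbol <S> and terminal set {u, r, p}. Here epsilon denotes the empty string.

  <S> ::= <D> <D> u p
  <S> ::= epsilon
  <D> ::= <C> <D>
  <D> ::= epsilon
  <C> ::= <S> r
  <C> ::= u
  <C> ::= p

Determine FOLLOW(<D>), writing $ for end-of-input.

FIRST(<S>): from <S>::=<D> <D> u p we get {p, r, u}; from <S>::=epsilon we get {epsilon}. So FIRST(<S>) = {epsilon, p, r, u}.
FIRST(<C>): from <C>::=<S> r we get {p, r, u}; from <C>::=u we get {u}; from <C>::=p we get {p}. So FIRST(<C>) = {p, r, u}.
FIRST(<D>): from <D>::=<C> <D> we get {p, r, u}; from <D>::=epsilon we get {epsilon}. So FIRST(<D>) = {epsilon, p, r, u}.
FOLLOW(<S>) includes $ since <S> is the start symbol.
FOLLOW(<S>): in <C>::=<S> r, <S> is followed by r with FIRST {r}. Thus FOLLOW(<S>) = {$, r}.
FOLLOW(<D>): in <S>::=<D> <D> u p (occurrence 1), <D> is followed by <D> u p with FIRST {p, r, u}; in <S>::=<D> <D> u p (occurrence 2), <D> is followed by u p with FIRST {u}; in <D>::=<C> <D>, the suffix after <D> is empty (adds nothing new). Thus FOLLOW(<D>) = {p, r, u}.
FOLLOW(<C>): in <D>::=<C> <D>, <C> is followed by <D> with FIRST {epsilon, p, r, u}; in <D>::=<C> <D>, the suffix after <C> is nullable, so FOLLOW(<C>) ⊇ FOLLOW(<D>) = {p, r, u}. Thus FOLLOW(<C>) = {p, r, u}.

{p, r, u}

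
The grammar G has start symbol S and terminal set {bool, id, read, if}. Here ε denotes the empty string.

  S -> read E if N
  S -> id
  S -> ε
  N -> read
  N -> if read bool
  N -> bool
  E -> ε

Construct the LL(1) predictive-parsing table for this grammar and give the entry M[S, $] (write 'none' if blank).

S -> ε

FIRST(S) = {ε, id, read}
FIRST(N) = {bool, if, read}
FIRST(E) = {ε}
FOLLOW(S) includes $ since S is the start symbol.
FOLLOW(S): S appears on no right-hand side. Thus FOLLOW(S) = {$}.
For S -> read E if N: FIRST(read E if N) = {read}, so it goes in M[S, t] for t ∈ {read}.
For S -> id: FIRST(id) = {id}, so it goes in M[S, t] for t ∈ {id}.
For S -> ε: FIRST(ε) = {ε}, so it goes in M[S, t] for t ∈ {}; since ε ∈ FIRST, also for every t ∈ FOLLOW(S) = {$}.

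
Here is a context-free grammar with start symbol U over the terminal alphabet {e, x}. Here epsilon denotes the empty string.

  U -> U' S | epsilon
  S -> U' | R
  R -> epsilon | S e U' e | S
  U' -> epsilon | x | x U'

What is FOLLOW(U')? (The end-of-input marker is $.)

{$, e, x}

FIRST(U'): from U'->epsilon we get {epsilon}; from U'->x we get {x}; from U'->x U' we get {x}. So FIRST(U') = {epsilon, x}.
FIRST(U): from U->U' S we get {epsilon, e, x}; from U->epsilon we get {epsilon}. So FIRST(U) = {epsilon, e, x}.
FIRST(S): from S->U' we get {epsilon, x}; from S->R we get {epsilon, e, x}. So FIRST(S) = {epsilon, e, x}.
FIRST(R): from R->epsilon we get {epsilon}; from R->S e U' e we get {e, x}; from R->S we get {epsilon, e, x}. So FIRST(R) = {epsilon, e, x}.
FOLLOW(U) includes $ since U is the start symbol.
FOLLOW(U): U appears on no right-hand side. Thus FOLLOW(U) = {$}.
FOLLOW(S): in U->U' S, the suffix after S is empty, so FOLLOW(S) ⊇ FOLLOW(U) = {$}; in R->S e U' e, S is followed by e U' e with FIRST {e}; in R->S, the suffix after S is empty, so FOLLOW(S) ⊇ FOLLOW(R) = {$, e}. Thus FOLLOW(S) = {$, e}.
FOLLOW(R): in S->R, the suffix after R is empty, so FOLLOW(R) ⊇ FOLLOW(S) = {$, e}. Thus FOLLOW(R) = {$, e}.
FOLLOW(U'): in U->U' S, U' is followed by S with FIRST {epsilon, e, x}; in U->U' S, the suffix after U' is nullable, so FOLLOW(U') ⊇ FOLLOW(U) = {$}; in S->U', the suffix after U' is empty, so FOLLOW(U') ⊇ FOLLOW(S) = {$, e}; in R->S e U' e, U' is followed by e with FIRST {e}; in U'->x U', the suffix after U' is empty (adds nothing new). Thus FOLLOW(U') = {$, e, x}.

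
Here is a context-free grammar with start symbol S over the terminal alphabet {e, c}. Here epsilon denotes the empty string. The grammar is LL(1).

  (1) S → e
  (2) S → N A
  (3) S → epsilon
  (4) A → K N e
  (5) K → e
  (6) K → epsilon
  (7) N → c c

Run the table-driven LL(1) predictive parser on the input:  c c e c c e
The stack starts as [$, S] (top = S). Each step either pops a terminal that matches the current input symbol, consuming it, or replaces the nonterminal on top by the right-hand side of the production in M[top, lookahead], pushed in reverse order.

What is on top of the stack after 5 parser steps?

K

step 1: stack=$ S  input=c c e c c e $  — expand S → N A
step 2: stack=$ A N  input=c c e c c e $  — expand N → c c
step 3: stack=$ A c c  input=c c e c c e $  — match c
step 4: stack=$ A c  input=c e c c e $  — match c
step 5: stack=$ A  input=e c c e $  — expand A → K N e
Stack after step 5: $ e N K (top = K).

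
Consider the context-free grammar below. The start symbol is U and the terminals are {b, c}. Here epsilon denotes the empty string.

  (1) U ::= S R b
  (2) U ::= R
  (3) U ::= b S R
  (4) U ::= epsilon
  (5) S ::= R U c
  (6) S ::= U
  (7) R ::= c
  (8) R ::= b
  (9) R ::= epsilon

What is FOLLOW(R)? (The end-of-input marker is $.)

FIRST(R) = {epsilon, b, c}
FIRST(U) = {epsilon, b, c}  (via S R b, R)
FIRST(S) = {epsilon, b, c}  (via R U c, U)
FOLLOW(U) includes $ since U is the start symbol.
FOLLOW(U): in S::=R U c, U is followed by c with FIRST {c}; in S::=U, the suffix after U is empty, so FOLLOW(U) ⊇ FOLLOW(S) = {$, b, c}. Thus FOLLOW(U) = {$, b, c}.
FOLLOW(S): in U::=S R b, S is followed by R b with FIRST {b, c}; in U::=b S R, S is followed by R with FIRST {epsilon, b, c}; in U::=b S R, the suffix after S is nullable, so FOLLOW(S) ⊇ FOLLOW(U) = {$, b, c}. Thus FOLLOW(S) = {$, b, c}.
FOLLOW(R): in U::=S R b, R is followed by b with FIRST {b}; in U::=R, the suffix after R is empty, so FOLLOW(R) ⊇ FOLLOW(U) = {$, b, c}; in U::=b S R, the suffix after R is empty, so FOLLOW(R) ⊇ FOLLOW(U) = {$, b, c}; in S::=R U c, R is followed by U c with FIRST {b, c}. Thus FOLLOW(R) = {$, b, c}.

{$, b, c}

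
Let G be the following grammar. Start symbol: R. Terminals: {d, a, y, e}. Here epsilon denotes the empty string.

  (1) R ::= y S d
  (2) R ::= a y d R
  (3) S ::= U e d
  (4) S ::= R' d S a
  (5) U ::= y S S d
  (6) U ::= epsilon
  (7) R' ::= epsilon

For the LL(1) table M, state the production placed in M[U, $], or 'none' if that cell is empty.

FIRST(R): from R::=y S d we get {y}; from R::=a y d R we get {a}. So FIRST(R) = {a, y}.
FIRST(U): from U::=y S S d we get {y}; from U::=epsilon we get {epsilon}. So FIRST(U) = {epsilon, y}.
FIRST(R'): from R'::=epsilon we get {epsilon}. So FIRST(R') = {epsilon}.
FIRST(S): from S::=U e d we get {e, y}; from S::=R' d S a we get {d}. So FIRST(S) = {d, e, y}.
FOLLOW(R) includes $ since R is the start symbol.
FOLLOW(U): in S::=U e d, U is followed by e d with FIRST {e}. Thus FOLLOW(U) = {e}.
For U ::= y S S d: FIRST(y S S d) = {y}, so it goes in M[U, t] for t ∈ {y}.
For U ::= epsilon: FIRST(epsilon) = {epsilon}, so it goes in M[U, t] for t ∈ {}; since epsilon ∈ FIRST, also for every t ∈ FOLLOW(U) = {e}.
None of these place a production in M[U, $].

none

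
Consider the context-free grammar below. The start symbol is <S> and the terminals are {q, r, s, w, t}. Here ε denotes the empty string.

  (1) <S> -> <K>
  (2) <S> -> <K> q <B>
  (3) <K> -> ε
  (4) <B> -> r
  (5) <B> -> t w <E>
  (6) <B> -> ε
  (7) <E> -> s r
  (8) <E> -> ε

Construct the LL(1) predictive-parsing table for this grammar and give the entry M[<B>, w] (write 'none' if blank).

FIRST(<K>) = {ε}
FIRST(<B>) = {ε, r, t}
FIRST(<E>) = {ε, s}
FIRST(<S>) = {ε, q}  (via <K>, <K> q <B>)
FOLLOW(<S>) includes $ since <S> is the start symbol.
FOLLOW(<S>): <S> appears on no right-hand side. Thus FOLLOW(<S>) = {$}.
FOLLOW(<B>): in <S>-><K> q <B>, the suffix after <B> is empty, so FOLLOW(<B>) ⊇ FOLLOW(<S>) = {$}. Thus FOLLOW(<B>) = {$}.
For <B> -> r: FIRST(r) = {r}, so it goes in M[<B>, t] for t ∈ {r}.
For <B> -> t w <E>: FIRST(t w <E>) = {t}, so it goes in M[<B>, t] for t ∈ {t}.
For <B> -> ε: FIRST(ε) = {ε}, so it goes in M[<B>, t] for t ∈ {}; since ε ∈ FIRST, also for every t ∈ FOLLOW(<B>) = {$}.
None of these place a production in M[<B>, w].

none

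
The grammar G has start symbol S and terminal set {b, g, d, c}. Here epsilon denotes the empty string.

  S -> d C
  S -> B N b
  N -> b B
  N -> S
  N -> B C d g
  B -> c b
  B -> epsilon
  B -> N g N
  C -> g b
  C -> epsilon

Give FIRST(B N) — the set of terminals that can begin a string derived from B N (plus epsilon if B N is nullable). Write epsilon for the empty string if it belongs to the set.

{b, c, d, g}

FIRST(C) = {epsilon, g}
FIRST(S) = {b, c, d, g}  (via B N b)
FIRST(N) = {b, c, d, g}  (via S, B C d g)
FIRST(B) = {epsilon, b, c, d, g}  (via N g N)
FIRST(B N): take FIRST of each symbol in turn, carrying on past any symbol whose FIRST contains epsilon; result {b, c, d, g}.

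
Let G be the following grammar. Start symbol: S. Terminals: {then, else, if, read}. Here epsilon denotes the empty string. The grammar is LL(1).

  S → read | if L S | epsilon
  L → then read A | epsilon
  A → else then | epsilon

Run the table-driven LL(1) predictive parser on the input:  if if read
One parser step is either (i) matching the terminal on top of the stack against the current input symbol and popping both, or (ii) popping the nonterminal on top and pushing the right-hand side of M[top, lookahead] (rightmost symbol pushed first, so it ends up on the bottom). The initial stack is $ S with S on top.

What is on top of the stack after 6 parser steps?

     Stack     Input         Action
  1  $ S       if if read $  expand S → if L S
  2  $ S L if  if if read $  match if
  3  $ S L     if read $     expand L → epsilon
  4  $ S       if read $     expand S → if L S
  5  $ S L if  if read $     match if
  6  $ S L     read $        expand L → epsilon
Stack after step 6: $ S (top = S).

S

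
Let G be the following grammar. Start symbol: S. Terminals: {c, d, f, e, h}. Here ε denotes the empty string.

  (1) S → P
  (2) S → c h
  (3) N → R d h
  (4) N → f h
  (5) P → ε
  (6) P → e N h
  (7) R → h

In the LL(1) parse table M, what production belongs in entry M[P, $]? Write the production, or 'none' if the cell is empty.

FIRST(P) = {ε, e}
FIRST(R) = {h}
FIRST(S) = {ε, c, e}  (via P)
FIRST(N) = {f, h}  (via R d h)
FOLLOW(S) includes $ since S is the start symbol.
FOLLOW(S): S appears on no right-hand side. Thus FOLLOW(S) = {$}.
FOLLOW(P): in S→P, the suffix after P is empty, so FOLLOW(P) ⊇ FOLLOW(S) = {$}. Thus FOLLOW(P) = {$}.
For P → ε: FIRST(ε) = {ε}, so it goes in M[P, t] for t ∈ {}; since ε ∈ FIRST, also for every t ∈ FOLLOW(P) = {$}.
For P → e N h: FIRST(e N h) = {e}, so it goes in M[P, t] for t ∈ {e}.

P → ε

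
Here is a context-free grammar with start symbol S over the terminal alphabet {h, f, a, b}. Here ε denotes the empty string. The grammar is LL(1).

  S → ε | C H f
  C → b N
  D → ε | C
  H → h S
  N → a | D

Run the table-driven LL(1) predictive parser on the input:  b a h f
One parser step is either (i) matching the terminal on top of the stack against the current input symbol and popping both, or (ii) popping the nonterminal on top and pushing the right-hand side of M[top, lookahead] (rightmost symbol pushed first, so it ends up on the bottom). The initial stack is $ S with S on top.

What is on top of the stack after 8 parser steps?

     Stack      Input      Action
  1  $ S        b a h f $  expand S → C H f
  2  $ f H C    b a h f $  expand C → b N
  3  $ f H N b  b a h f $  match b
  4  $ f H N    a h f $    expand N → a
  5  $ f H a    a h f $    match a
  6  $ f H      h f $      expand H → h S
  7  $ f S h    h f $      match h
  8  $ f S      f $        expand S → ε
Stack after step 8: $ f (top = f).

f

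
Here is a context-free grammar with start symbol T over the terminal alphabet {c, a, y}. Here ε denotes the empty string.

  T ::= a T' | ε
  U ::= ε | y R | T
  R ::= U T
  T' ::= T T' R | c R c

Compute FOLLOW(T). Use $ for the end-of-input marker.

{$, a, c, y}

FIRST(T): from T::=a T' we get {a}; from T::=ε we get {ε}. So FIRST(T) = {ε, a}.
FIRST(U): from U::=ε we get {ε}; from U::=y R we get {y}; from U::=T we get {ε, a}. So FIRST(U) = {ε, a, y}.
FIRST(T'): from T'::=T T' R we get {a, c}; from T'::=c R c we get {c}. So FIRST(T') = {a, c}.
FIRST(R): from R::=U T we get {ε, a, y}. So FIRST(R) = {ε, a, y}.
FOLLOW(T) includes $ since T is the start symbol.
FOLLOW(T): in U::=T, the suffix after T is empty, so FOLLOW(T) ⊇ FOLLOW(U) = {$, a, c, y}; in R::=U T, the suffix after T is empty, so FOLLOW(T) ⊇ FOLLOW(R) = {$, a, c, y}; in T'::=T T' R, T is followed by T' R with FIRST {a, c}. Thus FOLLOW(T) = {$, a, c, y}.
FOLLOW(T'): in T::=a T', the suffix after T' is empty, so FOLLOW(T') ⊇ FOLLOW(T) = {$, a, c, y}; in T'::=T T' R, T' is followed by R with FIRST {ε, a, y}; in T'::=T T' R, the suffix after T' is nullable (adds nothing new). Thus FOLLOW(T') = {$, a, c, y}.
FOLLOW(U): in R::=U T, U is followed by T with FIRST {ε, a}; in R::=U T, the suffix after U is nullable, so FOLLOW(U) ⊇ FOLLOW(R) = {$, a, c, y}. Thus FOLLOW(U) = {$, a, c, y}.
FOLLOW(R): in U::=y R, the suffix after R is empty, so FOLLOW(R) ⊇ FOLLOW(U) = {$, a, c, y}; in T'::=T T' R, the suffix after R is empty, so FOLLOW(R) ⊇ FOLLOW(T') = {$, a, c, y}; in T'::=c R c, R is followed by c with FIRST {c}. Thus FOLLOW(R) = {$, a, c, y}.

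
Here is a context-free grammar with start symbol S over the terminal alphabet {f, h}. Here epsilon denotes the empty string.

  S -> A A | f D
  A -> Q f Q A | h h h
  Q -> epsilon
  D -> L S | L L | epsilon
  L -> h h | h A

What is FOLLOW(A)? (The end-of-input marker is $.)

FIRST(Q): from Q->epsilon we get {epsilon}. So FIRST(Q) = {epsilon}.
FIRST(L): from L->h h we get {h}; from L->h A we get {h}. So FIRST(L) = {h}.
FIRST(A): from A->Q f Q A we get {f}; from A->h h h we get {h}. So FIRST(A) = {f, h}.
FIRST(D): from D->L S we get {h}; from D->L L we get {h}; from D->epsilon we get {epsilon}. So FIRST(D) = {epsilon, h}.
FIRST(S): from S->A A we get {f, h}; from S->f D we get {f}. So FIRST(S) = {f, h}.
FOLLOW(S) includes $ since S is the start symbol.
FOLLOW(Q): in A->Q f Q A (occurrence 1), Q is followed by f Q A with FIRST {f}; in A->Q f Q A (occurrence 2), Q is followed by A with FIRST {f, h}. Thus FOLLOW(Q) = {f, h}.
FOLLOW(S): in D->L S, the suffix after S is empty, so FOLLOW(S) ⊇ FOLLOW(D) = {$}. Thus FOLLOW(S) = {$}.
FOLLOW(D): in S->f D, the suffix after D is empty, so FOLLOW(D) ⊇ FOLLOW(S) = {$}. Thus FOLLOW(D) = {$}.
FOLLOW(L): in D->L S, L is followed by S with FIRST {f, h}; in D->L L (occurrence 1), L is followed by L with FIRST {h}; in D->L L (occurrence 2), the suffix after L is empty, so FOLLOW(L) ⊇ FOLLOW(D) = {$}. Thus FOLLOW(L) = {$, f, h}.
FOLLOW(A): in S->A A (occurrence 1), A is followed by A with FIRST {f, h}; in S->A A (occurrence 2), the suffix after A is empty, so FOLLOW(A) ⊇ FOLLOW(S) = {$}; in A->Q f Q A, the suffix after A is empty (adds nothing new); in L->h A, the suffix after A is empty, so FOLLOW(A) ⊇ FOLLOW(L) = {$, f, h}. Thus FOLLOW(A) = {$, f, h}.

{$, f, h}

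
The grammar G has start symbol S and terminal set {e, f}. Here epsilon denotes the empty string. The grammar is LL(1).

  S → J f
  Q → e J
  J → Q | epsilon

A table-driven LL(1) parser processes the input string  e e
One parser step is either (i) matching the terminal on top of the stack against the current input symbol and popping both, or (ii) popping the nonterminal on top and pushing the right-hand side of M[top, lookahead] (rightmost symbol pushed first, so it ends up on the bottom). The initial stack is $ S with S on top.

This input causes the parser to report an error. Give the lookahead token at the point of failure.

step 1: stack=$ S  input=e e $  — expand S → J f
step 2: stack=$ f J  input=e e $  — expand J → Q
step 3: stack=$ f Q  input=e e $  — expand Q → e J
step 4: stack=$ f J e  input=e e $  — match e
step 5: stack=$ f J  input=e $  — expand J → Q
step 6: stack=$ f Q  input=e $  — expand Q → e J
step 7: stack=$ f J e  input=e $  — match e
step 8: stack=$ f J  input=$  — error: M[J, $] is empty

$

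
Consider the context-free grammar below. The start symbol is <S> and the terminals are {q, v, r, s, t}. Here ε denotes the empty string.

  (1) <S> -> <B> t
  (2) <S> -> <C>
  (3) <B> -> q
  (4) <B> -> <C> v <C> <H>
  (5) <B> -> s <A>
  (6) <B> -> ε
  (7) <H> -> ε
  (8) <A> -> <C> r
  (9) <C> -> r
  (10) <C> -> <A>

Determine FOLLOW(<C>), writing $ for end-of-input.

FIRST(<H>): from <H>->ε we get {ε}. So FIRST(<H>) = {ε}.
FIRST(<S>): from <S>-><B> t we get {q, r, s, t}; from <S>-><C> we get {r}. So FIRST(<S>) = {q, r, s, t}.
FIRST(<B>): from <B>->q we get {q}; from <B>-><C> v <C> <H> we get {r}; from <B>->s <A> we get {s}; from <B>->ε we get {ε}. So FIRST(<B>) = {ε, q, r, s}.
FIRST(<A>): from <A>-><C> r we get {r}. So FIRST(<A>) = {r}.
FIRST(<C>): from <C>->r we get {r}; from <C>-><A> we get {r}. So FIRST(<C>) = {r}.
FOLLOW(<S>) includes $ since <S> is the start symbol.
FOLLOW(<S>): <S> appears on no right-hand side. Thus FOLLOW(<S>) = {$}.
FOLLOW(<B>): in <S>-><B> t, <B> is followed by t with FIRST {t}. Thus FOLLOW(<B>) = {t}.
FOLLOW(<H>): in <B>-><C> v <C> <H>, the suffix after <H> is empty, so FOLLOW(<H>) ⊇ FOLLOW(<B>) = {t}. Thus FOLLOW(<H>) = {t}.
FOLLOW(<C>): in <S>-><C>, the suffix after <C> is empty, so FOLLOW(<C>) ⊇ FOLLOW(<S>) = {$}; in <B>-><C> v <C> <H> (occurrence 1), <C> is followed by v <C> <H> with FIRST {v}; in <B>-><C> v <C> <H> (occurrence 2), <C> is followed by <H> with FIRST {ε}; in <B>-><C> v <C> <H> (occurrence 2), the suffix after <C> is nullable, so FOLLOW(<C>) ⊇ FOLLOW(<B>) = {t}; in <A>-><C> r, <C> is followed by r with FIRST {r}. Thus FOLLOW(<C>) = {$, r, t, v}.
FOLLOW(<A>): in <B>->s <A>, the suffix after <A> is empty, so FOLLOW(<A>) ⊇ FOLLOW(<B>) = {t}; in <C>-><A>, the suffix after <A> is empty, so FOLLOW(<A>) ⊇ FOLLOW(<C>) = {$, r, t, v}. Thus FOLLOW(<A>) = {$, r, t, v}.

{$, r, t, v}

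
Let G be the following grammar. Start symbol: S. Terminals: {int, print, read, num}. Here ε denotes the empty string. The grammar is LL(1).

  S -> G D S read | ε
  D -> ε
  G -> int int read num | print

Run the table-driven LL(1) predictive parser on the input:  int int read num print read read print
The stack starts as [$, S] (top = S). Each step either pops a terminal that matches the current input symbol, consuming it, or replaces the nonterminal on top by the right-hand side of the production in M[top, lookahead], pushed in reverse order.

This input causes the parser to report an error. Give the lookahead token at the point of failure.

print

step 1: stack=$ S  input=int int read num print read read print $  — expand S -> G D S read
step 2: stack=$ read S D G  input=int int read num print read read print $  — expand G -> int int read num
step 3: stack=$ read S D num read int int  input=int int read num print read read print $  — match int
step 4: stack=$ read S D num read int  input=int read num print read read print $  — match int
step 5: stack=$ read S D num read  input=read num print read read print $  — match read
step 6: stack=$ read S D num  input=num print read read print $  — match num
step 7: stack=$ read S D  input=print read read print $  — expand D -> ε
step 8: stack=$ read S  input=print read read print $  — expand S -> G D S read
step 9: stack=$ read read S D G  input=print read read print $  — expand G -> print
step 10: stack=$ read read S D print  input=print read read print $  — match print
step 11: stack=$ read read S D  input=read read print $  — expand D -> ε
step 12: stack=$ read read S  input=read read print $  — expand S -> ε
step 13: stack=$ read read  input=read read print $  — match read
step 14: stack=$ read  input=read print $  — match read
step 15: stack=$  input=print $  — error: stack empty but input remains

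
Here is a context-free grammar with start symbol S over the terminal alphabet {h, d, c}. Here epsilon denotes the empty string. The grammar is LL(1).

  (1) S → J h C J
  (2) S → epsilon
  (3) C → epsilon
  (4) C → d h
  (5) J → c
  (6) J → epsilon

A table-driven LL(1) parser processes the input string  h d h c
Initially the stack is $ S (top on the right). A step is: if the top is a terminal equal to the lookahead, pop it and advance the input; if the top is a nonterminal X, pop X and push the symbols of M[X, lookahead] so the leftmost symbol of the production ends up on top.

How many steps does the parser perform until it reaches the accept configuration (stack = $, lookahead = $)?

8

step 1: stack=$ S  input=h d h c $  — expand S → J h C J
step 2: stack=$ J C h J  input=h d h c $  — expand J → epsilon
step 3: stack=$ J C h  input=h d h c $  — match h
step 4: stack=$ J C  input=d h c $  — expand C → d h
step 5: stack=$ J h d  input=d h c $  — match d
step 6: stack=$ J h  input=h c $  — match h
step 7: stack=$ J  input=c $  — expand J → c
step 8: stack=$ c  input=c $  — match c
Accept reached after 8 steps.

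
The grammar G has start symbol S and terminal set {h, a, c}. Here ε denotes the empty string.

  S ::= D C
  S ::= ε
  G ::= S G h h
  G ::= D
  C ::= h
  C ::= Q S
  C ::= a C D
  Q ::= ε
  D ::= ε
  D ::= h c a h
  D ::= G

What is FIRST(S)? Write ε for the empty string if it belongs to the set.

{ε, a, h}

FIRST(Q): from Q::=ε we get {ε}. So FIRST(Q) = {ε}.
FIRST(S): from S::=D C we get {ε, a, h}; from S::=ε we get {ε}. So FIRST(S) = {ε, a, h}.
FIRST(C): from C::=h we get {h}; from C::=Q S we get {ε, a, h}; from C::=a C D we get {a}. So FIRST(C) = {ε, a, h}.
FIRST(G): from G::=S G h h we get {a, h}; from G::=D we get {ε, a, h}. So FIRST(G) = {ε, a, h}.
FIRST(D): from D::=ε we get {ε}; from D::=h c a h we get {h}; from D::=G we get {ε, a, h}. So FIRST(D) = {ε, a, h}.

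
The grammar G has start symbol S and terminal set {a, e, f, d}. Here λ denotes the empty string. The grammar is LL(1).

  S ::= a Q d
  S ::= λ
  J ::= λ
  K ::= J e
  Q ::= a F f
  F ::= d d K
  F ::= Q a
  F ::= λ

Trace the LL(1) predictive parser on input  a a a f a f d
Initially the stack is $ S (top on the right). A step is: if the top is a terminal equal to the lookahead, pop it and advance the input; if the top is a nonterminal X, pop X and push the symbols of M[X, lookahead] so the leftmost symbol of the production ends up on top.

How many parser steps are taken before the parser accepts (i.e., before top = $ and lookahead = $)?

step 1: stack=$ S  input=a a a f a f d $  — expand S ::= a Q d
step 2: stack=$ d Q a  input=a a a f a f d $  — match a
step 3: stack=$ d Q  input=a a f a f d $  — expand Q ::= a F f
step 4: stack=$ d f F a  input=a a f a f d $  — match a
step 5: stack=$ d f F  input=a f a f d $  — expand F ::= Q a
step 6: stack=$ d f a Q  input=a f a f d $  — expand Q ::= a F f
step 7: stack=$ d f a f F a  input=a f a f d $  — match a
step 8: stack=$ d f a f F  input=f a f d $  — expand F ::= λ
step 9: stack=$ d f a f  input=f a f d $  — match f
step 10: stack=$ d f a  input=a f d $  — match a
step 11: stack=$ d f  input=f d $  — match f
step 12: stack=$ d  input=d $  — match d
Accept reached after 12 steps.

12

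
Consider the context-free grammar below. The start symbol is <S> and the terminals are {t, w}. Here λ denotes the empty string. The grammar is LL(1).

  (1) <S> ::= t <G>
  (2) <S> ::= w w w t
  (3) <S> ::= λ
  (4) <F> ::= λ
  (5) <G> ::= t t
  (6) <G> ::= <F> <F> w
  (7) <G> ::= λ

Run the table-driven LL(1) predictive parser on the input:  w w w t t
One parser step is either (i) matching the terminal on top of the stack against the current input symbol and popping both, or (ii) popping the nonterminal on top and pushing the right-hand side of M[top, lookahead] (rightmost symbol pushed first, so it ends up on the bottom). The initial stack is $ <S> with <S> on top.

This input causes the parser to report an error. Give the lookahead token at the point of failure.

t

step 1: stack=$ <S>  input=w w w t t $  — expand <S> ::= w w w t
step 2: stack=$ t w w w  input=w w w t t $  — match w
step 3: stack=$ t w w  input=w w t t $  — match w
step 4: stack=$ t w  input=w t t $  — match w
step 5: stack=$ t  input=t t $  — match t
step 6: stack=$  input=t $  — error: stack empty but input remains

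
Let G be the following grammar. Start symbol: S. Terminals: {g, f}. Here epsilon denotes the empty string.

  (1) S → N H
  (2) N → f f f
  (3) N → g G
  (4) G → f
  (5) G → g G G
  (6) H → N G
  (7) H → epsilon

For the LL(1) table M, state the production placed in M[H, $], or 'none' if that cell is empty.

H → epsilon

FIRST(N) = {f, g}
FIRST(G) = {f, g}
FIRST(S) = {f, g}  (via N H)
FIRST(H) = {epsilon, f, g}  (via N G)
FOLLOW(S) includes $ since S is the start symbol.
FOLLOW(S): S appears on no right-hand side. Thus FOLLOW(S) = {$}.
FOLLOW(H): in S→N H, the suffix after H is empty, so FOLLOW(H) ⊇ FOLLOW(S) = {$}. Thus FOLLOW(H) = {$}.
For H → N G: FIRST(N G) = {f, g}, so it goes in M[H, t] for t ∈ {f, g}.
For H → epsilon: FIRST(epsilon) = {epsilon}, so it goes in M[H, t] for t ∈ {}; since epsilon ∈ FIRST, also for every t ∈ FOLLOW(H) = {$}.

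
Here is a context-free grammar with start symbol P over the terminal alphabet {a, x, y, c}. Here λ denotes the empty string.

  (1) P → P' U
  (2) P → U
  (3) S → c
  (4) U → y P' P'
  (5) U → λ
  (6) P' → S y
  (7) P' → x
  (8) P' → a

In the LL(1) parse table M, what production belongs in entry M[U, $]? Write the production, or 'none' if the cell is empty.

U → λ

FIRST(S) = {c}
FIRST(U) = {λ, y}
FIRST(P') = {a, c, x}  (via S y)
FIRST(P) = {λ, a, c, x, y}  (via P' U, U)
FOLLOW(P) includes $ since P is the start symbol.
FOLLOW(P): P appears on no right-hand side. Thus FOLLOW(P) = {$}.
FOLLOW(U): in P→P' U, the suffix after U is empty, so FOLLOW(U) ⊇ FOLLOW(P) = {$}; in P→U, the suffix after U is empty, so FOLLOW(U) ⊇ FOLLOW(P) = {$}. Thus FOLLOW(U) = {$}.
For U → y P' P': FIRST(y P' P') = {y}, so it goes in M[U, t] for t ∈ {y}.
For U → λ: FIRST(λ) = {λ}, so it goes in M[U, t] for t ∈ {}; since λ ∈ FIRST, also for every t ∈ FOLLOW(U) = {$}.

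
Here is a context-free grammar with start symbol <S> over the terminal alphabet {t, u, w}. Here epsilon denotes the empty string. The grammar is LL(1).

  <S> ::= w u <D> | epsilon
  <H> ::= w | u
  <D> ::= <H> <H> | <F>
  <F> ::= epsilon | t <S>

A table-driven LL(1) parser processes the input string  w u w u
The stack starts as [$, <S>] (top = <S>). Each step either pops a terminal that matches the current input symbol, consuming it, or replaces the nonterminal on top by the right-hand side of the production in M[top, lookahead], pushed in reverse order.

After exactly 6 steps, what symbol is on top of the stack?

     Stack      Input      Action
  1  $ <S>      w u w u $  expand <S> ::= w u <D>
  2  $ <D> u w  w u w u $  match w
  3  $ <D> u    u w u $    match u
  4  $ <D>      w u $      expand <D> ::= <H> <H>
  5  $ <H> <H>  w u $      expand <H> ::= w
  6  $ <H> w    w u $      match w
Stack after step 6: $ <H> (top = <H>).

<H>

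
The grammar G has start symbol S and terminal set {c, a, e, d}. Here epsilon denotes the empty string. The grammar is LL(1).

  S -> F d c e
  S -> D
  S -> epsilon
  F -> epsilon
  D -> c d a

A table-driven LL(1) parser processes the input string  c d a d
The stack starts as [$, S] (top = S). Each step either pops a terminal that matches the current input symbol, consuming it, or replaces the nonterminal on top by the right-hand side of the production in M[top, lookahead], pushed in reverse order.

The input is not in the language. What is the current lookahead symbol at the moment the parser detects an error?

d

step 1: stack=$ S  input=c d a d $  — expand S -> D
step 2: stack=$ D  input=c d a d $  — expand D -> c d a
step 3: stack=$ a d c  input=c d a d $  — match c
step 4: stack=$ a d  input=d a d $  — match d
step 5: stack=$ a  input=a d $  — match a
step 6: stack=$  input=d $  — error: stack empty but input remains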